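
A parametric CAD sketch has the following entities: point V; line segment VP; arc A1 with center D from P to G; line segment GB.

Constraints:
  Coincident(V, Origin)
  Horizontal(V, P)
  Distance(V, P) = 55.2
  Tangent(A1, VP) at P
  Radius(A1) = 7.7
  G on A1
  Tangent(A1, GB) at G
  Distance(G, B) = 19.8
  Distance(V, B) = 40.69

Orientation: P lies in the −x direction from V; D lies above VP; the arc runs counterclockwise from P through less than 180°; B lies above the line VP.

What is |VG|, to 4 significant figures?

49.39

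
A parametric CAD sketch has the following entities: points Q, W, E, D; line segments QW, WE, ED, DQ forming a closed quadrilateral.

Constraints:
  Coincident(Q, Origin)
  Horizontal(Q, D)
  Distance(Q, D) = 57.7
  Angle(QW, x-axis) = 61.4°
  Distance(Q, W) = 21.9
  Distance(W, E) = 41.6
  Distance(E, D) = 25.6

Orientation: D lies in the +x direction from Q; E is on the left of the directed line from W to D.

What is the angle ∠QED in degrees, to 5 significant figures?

77.857°

Checks: |WE| = 41.60 ✓; |ED| = 25.60 ✓.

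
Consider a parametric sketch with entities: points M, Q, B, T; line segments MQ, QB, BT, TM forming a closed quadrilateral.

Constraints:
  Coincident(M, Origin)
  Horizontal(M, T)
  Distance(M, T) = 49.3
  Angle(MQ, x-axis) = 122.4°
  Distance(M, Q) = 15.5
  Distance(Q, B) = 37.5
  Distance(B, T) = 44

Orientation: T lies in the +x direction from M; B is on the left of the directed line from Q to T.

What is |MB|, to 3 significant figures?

41.3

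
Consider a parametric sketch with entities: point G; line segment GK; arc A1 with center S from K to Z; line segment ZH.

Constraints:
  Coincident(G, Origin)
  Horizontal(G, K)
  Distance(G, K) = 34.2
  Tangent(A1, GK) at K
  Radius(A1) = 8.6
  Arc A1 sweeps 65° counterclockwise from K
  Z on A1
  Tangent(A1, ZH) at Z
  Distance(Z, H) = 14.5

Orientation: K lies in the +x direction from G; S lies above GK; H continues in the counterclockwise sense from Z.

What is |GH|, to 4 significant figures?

51.42

On A1, K sits at bearing -90° from S; a 65° counterclockwise sweep puts Z at bearing -25°, so Z = S + 8.6·(cos -25°, sin -25°) = (41.99, 4.965). A1 meets ZH tangentially, so SZ is at right angles to ZH, so ZH runs along (−sin -25°, cos -25°); with |ZH| = 14.5, H = (48.12, 18.11). Then |GH| = |H − G| = 51.42.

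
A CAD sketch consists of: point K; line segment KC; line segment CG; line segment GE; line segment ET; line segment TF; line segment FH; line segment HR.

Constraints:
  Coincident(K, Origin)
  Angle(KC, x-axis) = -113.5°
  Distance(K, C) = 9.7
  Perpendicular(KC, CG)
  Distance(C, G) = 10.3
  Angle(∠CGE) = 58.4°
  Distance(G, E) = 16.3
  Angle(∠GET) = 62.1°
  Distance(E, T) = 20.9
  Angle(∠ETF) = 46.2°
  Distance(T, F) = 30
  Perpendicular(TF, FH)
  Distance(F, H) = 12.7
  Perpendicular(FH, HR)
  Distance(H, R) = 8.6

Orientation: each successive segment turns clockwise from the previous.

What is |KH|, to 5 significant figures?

18.253

K is at the origin; KC runs at -113.5° with length 9.7, so C = (-3.8679, -8.8955). The perpendicularity gives CG at right angles to KC, so CG runs at 156.50°; with |CG| = 10.3, G = (-13.314, -4.7884). ∠CGE = 58.4° gives GE at 34.900° from the x-axis; with |GE| = 16.3, E = (0.054891, 4.5376). ∠GET = 62.1° gives ET at -83.000° from the x-axis; with |ET| = 20.9, T = (2.6020, -16.207). ∠ETF = 46.2° gives TF at 143.20° from the x-axis; with |TF| = 30.0, F = (-21.420, 1.7641). TF is perpendicular to FH, so FH runs at 53.200°; with |FH| = 12.7, H = (-13.812, 11.933). Then |KH| = |H − K| = 18.253.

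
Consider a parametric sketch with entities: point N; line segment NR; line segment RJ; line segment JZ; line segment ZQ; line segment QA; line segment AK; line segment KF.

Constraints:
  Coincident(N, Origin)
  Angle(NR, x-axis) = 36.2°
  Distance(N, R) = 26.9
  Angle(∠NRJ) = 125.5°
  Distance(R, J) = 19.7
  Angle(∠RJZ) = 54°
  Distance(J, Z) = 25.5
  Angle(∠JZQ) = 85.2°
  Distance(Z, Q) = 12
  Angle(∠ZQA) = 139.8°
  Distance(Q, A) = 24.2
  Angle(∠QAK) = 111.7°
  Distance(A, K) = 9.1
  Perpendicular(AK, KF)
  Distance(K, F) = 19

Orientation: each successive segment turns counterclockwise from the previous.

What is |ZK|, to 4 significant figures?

36.74

N is at the origin; NR runs at 36.2° with length 26.9, so R = (21.71, 15.89). ∠NRJ = 125.5° gives RJ at 90.70° from the x-axis; with |RJ| = 19.7, J = (21.47, 35.59). ∠RJZ = 54.0° gives JZ at -143.3° from the x-axis; with |JZ| = 25.5, Z = (1.021, 20.35). ∠JZQ = 85.2° gives ZQ at -48.50° from the x-axis; with |ZQ| = 12.0, Q = (8.973, 11.36). ∠ZQA = 139.8° gives QA at -8.300° from the x-axis; with |QA| = 24.2, A = (32.92, 7.865). ∠QAK = 111.7° gives AK at 60.00° from the x-axis; with |AK| = 9.1, K = (37.47, 15.75). Then |ZK| = |K − Z| = 36.74.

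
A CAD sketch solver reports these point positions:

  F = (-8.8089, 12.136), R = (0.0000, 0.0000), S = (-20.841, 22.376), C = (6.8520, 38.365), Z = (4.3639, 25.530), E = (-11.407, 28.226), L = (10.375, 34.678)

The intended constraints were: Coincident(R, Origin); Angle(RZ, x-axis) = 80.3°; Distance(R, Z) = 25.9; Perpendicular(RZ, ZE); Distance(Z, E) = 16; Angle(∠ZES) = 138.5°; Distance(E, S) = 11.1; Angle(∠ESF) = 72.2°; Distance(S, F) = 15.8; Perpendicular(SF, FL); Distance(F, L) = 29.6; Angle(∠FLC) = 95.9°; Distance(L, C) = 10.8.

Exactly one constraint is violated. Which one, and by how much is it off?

Distance(L, C) = 10.8 — off by 5.70.

R = (0.00, 0.00) ✓; RZ at 80.30° ✓; |RZ| = 25.90 ✓; ∠(RZ, ZE) = 90.00° ✓; |ZE| = 16.00 ✓; ∠ZES = 138.5° ✓; |ES| = 11.10 ✓; ∠ESF = 72.20° ✓; |SF| = 15.80 ✓; ∠(SF, FL) = 90.00° ✓; |FL| = 29.60 ✓; ∠FLC = 95.90° ✓; |LC| = 5.100 ✗.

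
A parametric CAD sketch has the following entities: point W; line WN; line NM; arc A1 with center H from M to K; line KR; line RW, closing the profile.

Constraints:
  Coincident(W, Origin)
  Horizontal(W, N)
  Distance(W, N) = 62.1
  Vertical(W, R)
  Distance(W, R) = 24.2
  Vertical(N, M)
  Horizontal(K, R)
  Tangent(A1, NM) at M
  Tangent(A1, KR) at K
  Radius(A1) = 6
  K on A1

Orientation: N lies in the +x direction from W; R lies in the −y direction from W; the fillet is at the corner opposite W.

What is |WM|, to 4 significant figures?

64.71

W is at the origin; WN is horizontal with |WN| = 62.1 and N on the +x side, so N = (62.10, 0.000). WR is vertical with |WR| = 24.2 and R on the −y side, so R = (0.000, -24.20). The virtual corner opposite W is at (62.10, -24.20). The tangent condition forces HM to be normal to NM and A1 meets KR tangentially, so HK is at right angles to KR, with radius 6.0, so the center H sits 6.0 in from both sides at H = (56.10, -18.20). That places the tangent points at M = (62.10, -18.20) on NM and K = (56.10, -24.20) on KR. Then |WM| = |M − W| = 64.71.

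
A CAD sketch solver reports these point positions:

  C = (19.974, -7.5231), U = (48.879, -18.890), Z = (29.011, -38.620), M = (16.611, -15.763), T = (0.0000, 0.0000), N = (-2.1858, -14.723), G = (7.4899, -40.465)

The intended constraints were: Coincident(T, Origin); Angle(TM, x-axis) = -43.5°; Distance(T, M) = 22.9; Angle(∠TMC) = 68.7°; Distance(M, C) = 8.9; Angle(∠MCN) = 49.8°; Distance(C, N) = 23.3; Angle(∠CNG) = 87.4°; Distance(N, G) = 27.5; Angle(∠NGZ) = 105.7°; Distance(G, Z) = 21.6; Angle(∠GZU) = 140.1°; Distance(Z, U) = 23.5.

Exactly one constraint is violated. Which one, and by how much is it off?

Distance(Z, U) = 23.5 — off by 4.50.

T = (0.00, 0.00) ✓; TM at -43.50° ✓; |TM| = 22.90 ✓; ∠TMC = 68.70° ✓; |MC| = 8.900 ✓; ∠MCN = 49.80° ✓; |CN| = 23.30 ✓; ∠CNG = 87.40° ✓; |NG| = 27.50 ✓; ∠NGZ = 105.7° ✓; |GZ| = 21.60 ✓; ∠GZU = 140.1° ✓; |ZU| = 28.00 ✗.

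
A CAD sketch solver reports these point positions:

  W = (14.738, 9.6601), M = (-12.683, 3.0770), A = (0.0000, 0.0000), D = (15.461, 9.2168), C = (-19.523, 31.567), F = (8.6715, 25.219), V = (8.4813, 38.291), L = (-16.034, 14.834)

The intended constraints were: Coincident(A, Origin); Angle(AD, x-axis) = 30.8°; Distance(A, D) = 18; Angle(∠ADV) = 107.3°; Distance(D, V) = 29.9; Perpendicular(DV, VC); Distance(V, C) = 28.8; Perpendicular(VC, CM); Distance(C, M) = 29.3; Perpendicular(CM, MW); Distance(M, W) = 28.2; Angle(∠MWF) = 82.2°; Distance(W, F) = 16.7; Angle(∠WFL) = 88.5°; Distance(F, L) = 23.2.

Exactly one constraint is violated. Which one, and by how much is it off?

Distance(F, L) = 23.2 — off by 3.60.

A = (0.00, 0.00) ✓; AD at 30.80° ✓; |AD| = 18.00 ✓; ∠ADV = 107.3° ✓; |DV| = 29.90 ✓; ∠(DV, VC) = 90.00° ✓; |VC| = 28.80 ✓; ∠(VC, CM) = 90.00° ✓; |CM| = 29.30 ✓; ∠(CM, MW) = 90.00° ✓; |MW| = 28.20 ✓; ∠MWF = 82.20° ✓; |WF| = 16.70 ✓; ∠WFL = 88.50° ✓; |FL| = 26.80 ✗.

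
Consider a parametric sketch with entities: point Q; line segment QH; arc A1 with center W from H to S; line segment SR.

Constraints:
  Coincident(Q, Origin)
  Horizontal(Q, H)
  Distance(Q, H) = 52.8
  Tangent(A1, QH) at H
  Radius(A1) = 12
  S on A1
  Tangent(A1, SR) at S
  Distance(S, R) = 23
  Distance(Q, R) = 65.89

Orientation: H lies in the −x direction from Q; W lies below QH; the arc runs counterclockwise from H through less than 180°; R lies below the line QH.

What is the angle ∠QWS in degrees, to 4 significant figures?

167.6°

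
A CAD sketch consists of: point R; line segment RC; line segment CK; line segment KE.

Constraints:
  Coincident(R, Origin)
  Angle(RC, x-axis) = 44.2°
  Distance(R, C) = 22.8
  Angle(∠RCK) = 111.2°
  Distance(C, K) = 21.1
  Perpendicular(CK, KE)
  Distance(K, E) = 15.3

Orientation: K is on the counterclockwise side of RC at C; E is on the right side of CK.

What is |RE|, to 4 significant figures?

46.88

∠RCK = 111.2°, so CK runs at 44.2° + (180° − 111.2°) = 113.0° from the x-axis; with |CK| = 21.1, K = C + 21.1·(cos 113.0°, sin 113.0°) = (8.101, 35.32). CK ⟂ KE; with |KE| = 15.3 on the right of CK, E = K + 15.3·(0.9205, 0.3907) = (22.18, 41.30). Then |RE| = |E − R| = 46.88.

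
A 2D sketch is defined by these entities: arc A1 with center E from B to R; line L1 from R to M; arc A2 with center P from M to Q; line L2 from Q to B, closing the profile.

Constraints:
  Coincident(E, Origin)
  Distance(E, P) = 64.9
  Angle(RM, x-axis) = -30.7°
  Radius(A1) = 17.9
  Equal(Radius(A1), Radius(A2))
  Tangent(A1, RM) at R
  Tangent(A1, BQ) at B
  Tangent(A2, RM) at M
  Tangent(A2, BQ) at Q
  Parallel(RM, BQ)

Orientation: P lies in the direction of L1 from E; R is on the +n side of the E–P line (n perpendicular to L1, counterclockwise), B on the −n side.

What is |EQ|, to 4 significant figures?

67.32

The slot axis is L1's direction at -30.7°, so u = (cos -30.7°, sin -30.7°) = (0.8599, -0.5105) and n = (−sin -30.7°, cos -30.7°) = (0.5105, 0.8599). E is at the origin and P lies 64.9 along u from E, so P = 64.9·u = (55.80, -33.13). Tangency of A1 to both parallel lines with radius 17.9 puts R and B at E ± 17.9·n: R = (9.139, 15.39), B = (-9.139, -15.39). Equal radii place M and Q the same way about P: M = P + 17.9·n = (64.94, -17.74), Q = P − 17.9·n = (46.67, -48.53). Then |EQ| = |Q − E| = 67.32.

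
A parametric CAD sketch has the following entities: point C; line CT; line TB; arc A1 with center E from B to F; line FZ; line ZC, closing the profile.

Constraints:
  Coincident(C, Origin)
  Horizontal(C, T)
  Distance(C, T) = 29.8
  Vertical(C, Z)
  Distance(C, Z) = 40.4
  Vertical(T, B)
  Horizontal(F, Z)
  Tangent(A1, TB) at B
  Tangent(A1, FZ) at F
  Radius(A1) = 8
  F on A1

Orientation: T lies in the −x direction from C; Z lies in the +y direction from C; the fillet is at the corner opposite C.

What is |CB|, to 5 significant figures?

44.020

The virtual corner opposite C is at (-29.800, 40.400). A1 meets TB tangentially, so EB is at right angles to TB and tangency of A1 to FZ means the radius EF is perpendicular to FZ, with radius 8.0, so the center E sits 8.0 in from both sides at E = (-21.800, 32.400). That places the tangent points at B = (-29.800, 32.400) on TB and F = (-21.800, 40.400) on FZ. Then |CB| = |B − C| = 44.020.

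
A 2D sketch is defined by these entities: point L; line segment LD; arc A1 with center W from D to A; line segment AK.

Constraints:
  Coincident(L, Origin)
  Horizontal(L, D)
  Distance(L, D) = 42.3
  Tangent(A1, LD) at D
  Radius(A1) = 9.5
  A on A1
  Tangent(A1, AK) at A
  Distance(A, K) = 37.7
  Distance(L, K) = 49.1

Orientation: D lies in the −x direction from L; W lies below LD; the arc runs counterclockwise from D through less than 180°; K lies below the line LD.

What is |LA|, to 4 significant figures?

51.73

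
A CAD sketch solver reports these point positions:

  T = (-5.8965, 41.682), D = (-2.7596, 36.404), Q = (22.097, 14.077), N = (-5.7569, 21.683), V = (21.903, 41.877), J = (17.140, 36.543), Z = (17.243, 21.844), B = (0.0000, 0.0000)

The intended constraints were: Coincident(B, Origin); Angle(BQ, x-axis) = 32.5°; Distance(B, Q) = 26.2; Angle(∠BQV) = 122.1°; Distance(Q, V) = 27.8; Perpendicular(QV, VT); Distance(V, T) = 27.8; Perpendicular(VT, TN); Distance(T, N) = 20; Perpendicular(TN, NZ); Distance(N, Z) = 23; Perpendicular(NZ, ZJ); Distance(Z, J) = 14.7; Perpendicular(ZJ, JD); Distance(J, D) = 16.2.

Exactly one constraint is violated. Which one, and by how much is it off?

Distance(J, D) = 16.2 — off by 3.70.

B = (0.00, 0.00) ✓; BQ at 32.50° ✓; |BQ| = 26.20 ✓; ∠BQV = 122.1° ✓; |QV| = 27.80 ✓; ∠(QV, VT) = 90.00° ✓; |VT| = 27.80 ✓; ∠(VT, TN) = 90.00° ✓; |TN| = 20.00 ✓; ∠(TN, NZ) = 90.00° ✓; |NZ| = 23.00 ✓; ∠(NZ, ZJ) = 90.00° ✓; |ZJ| = 14.70 ✓; ∠(ZJ, JD) = 90.00° ✓; |JD| = 19.90 ✗.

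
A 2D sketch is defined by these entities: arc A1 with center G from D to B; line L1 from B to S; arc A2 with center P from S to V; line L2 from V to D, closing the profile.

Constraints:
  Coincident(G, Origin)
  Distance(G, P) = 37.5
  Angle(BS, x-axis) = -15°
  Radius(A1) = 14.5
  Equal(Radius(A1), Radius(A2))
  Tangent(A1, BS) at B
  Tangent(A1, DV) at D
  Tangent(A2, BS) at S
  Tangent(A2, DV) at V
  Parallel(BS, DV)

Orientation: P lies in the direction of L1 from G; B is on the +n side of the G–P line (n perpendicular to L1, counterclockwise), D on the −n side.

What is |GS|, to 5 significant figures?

40.206

The slot axis is L1's direction at -15.0°, so u = (cos -15.0°, sin -15.0°) = (0.96593, -0.25882) and n = (−sin -15.0°, cos -15.0°) = (0.25882, 0.96593). G is at the origin and P lies 37.5 along u from G, so P = 37.5·u = (36.222, -9.7057). Tangency of A1 to both parallel lines with radius 14.5 puts B and D at G ± 14.5·n: B = (3.7529, 14.006), D = (-3.7529, -14.006). Equal radii place S and V the same way about P: S = P + 14.5·n = (39.975, 4.3002), V = P − 14.5·n = (32.469, -23.712). Then |GS| = |S − G| = 40.206.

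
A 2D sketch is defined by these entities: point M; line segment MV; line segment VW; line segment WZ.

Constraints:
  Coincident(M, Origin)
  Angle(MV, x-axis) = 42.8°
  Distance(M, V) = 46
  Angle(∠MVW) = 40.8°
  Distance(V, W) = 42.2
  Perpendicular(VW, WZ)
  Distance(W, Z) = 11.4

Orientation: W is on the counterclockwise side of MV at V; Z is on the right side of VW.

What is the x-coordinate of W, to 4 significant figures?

-8.423

M is at the origin; MV runs at 42.8° with length 46.0, so V = 46.0·(cos 42.8°, sin 42.8°) = (33.75, 31.25). ∠MVW = 40.8°, so VW runs at 42.8° + (180° − 40.8°) = 182.0° from the x-axis; with |VW| = 42.2, W = V + 42.2·(cos 182.0°, sin 182.0°) = (-8.423, 29.78). So W.x = -8.423.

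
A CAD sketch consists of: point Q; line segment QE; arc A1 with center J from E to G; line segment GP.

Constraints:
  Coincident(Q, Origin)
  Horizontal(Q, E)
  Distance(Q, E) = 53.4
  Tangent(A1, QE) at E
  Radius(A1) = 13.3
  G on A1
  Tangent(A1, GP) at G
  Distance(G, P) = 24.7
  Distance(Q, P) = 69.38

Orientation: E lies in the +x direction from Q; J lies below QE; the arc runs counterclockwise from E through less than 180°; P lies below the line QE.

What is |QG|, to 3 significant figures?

47.0

Q is at the origin; Q and E share the same y with |QE| = 53.4 and E on the +x side, so E = (53.4, 0.00). Tangency of A1 to QE means the radius JE is perpendicular to QE, so J = E + (0, -13.3) = (53.4, -13.3). Since JG ⟂ GP (tangency), |JP| = √(13.3² + 24.7²) = 28.1 regardless of where G sits on A1. So P lies on both circle(Q, 69.38) and circle(J, 28.1); the below-QE intersection is P = (55.8, -41.3). G is the foot of the tangent from P: G = (42.3, -20.6).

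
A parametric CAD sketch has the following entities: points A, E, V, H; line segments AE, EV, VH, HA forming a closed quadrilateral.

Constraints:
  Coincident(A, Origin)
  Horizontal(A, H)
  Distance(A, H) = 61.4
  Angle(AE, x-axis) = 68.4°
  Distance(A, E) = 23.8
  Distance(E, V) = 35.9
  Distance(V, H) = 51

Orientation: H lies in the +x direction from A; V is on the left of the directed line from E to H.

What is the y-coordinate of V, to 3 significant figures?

44.6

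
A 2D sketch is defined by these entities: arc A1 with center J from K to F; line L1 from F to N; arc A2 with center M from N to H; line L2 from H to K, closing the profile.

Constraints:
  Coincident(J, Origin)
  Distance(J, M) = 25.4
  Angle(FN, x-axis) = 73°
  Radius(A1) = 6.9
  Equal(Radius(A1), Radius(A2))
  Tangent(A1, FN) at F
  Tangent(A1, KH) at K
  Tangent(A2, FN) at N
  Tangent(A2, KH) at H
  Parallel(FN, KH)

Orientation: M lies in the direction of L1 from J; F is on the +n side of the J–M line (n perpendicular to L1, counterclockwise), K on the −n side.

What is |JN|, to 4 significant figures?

26.32

Tangency of A1 to both parallel lines with radius 6.9 puts F and K at J ± 6.9·n: F = (-6.599, 2.017), K = (6.599, -2.017). Equal radii place N and H the same way about M: N = M + 6.9·n = (0.8277, 26.31), H = M − 6.9·n = (14.02, 22.27). Then |JN| = |N − J| = 26.32.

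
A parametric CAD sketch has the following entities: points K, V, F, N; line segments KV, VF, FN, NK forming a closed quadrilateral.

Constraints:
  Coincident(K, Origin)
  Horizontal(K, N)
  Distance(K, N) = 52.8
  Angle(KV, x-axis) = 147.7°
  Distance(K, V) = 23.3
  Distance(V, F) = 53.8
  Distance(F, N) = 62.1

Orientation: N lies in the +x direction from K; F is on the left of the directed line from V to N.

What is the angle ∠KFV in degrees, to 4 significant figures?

24.93°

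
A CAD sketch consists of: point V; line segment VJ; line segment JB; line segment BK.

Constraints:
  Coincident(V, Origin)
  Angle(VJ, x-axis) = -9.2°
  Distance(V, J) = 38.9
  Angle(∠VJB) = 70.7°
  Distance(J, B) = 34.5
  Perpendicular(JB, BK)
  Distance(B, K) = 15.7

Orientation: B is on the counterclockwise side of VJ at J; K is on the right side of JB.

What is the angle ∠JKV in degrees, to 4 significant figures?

43.09°

V is at the origin; VJ runs at -9.2° with length 38.9, so J = 38.9·(cos -9.2°, sin -9.2°) = (38.40, -6.219). ∠VJB = 70.7°, so JB runs at -9.2° + (180° − 70.7°) = 100.1° from the x-axis; with |JB| = 34.5, B = J + 34.5·(cos 100.1°, sin 100.1°) = (32.35, 27.75). The perpendicularity gives BK at right angles to JB; with |BK| = 15.7 on the right of JB, K = B + 15.7·(0.9845, 0.1754) = (47.81, 30.50). Then cos ∠JKV = KJ·KV / (|KJ||KV|), giving 43.09°.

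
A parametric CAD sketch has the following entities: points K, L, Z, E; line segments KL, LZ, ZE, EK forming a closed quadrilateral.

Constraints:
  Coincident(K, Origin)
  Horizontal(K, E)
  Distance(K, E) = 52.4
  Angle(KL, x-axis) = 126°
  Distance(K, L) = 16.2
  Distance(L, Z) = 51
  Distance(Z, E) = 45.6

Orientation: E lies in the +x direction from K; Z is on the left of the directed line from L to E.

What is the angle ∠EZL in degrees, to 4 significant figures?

81.66°

K is at the origin; KE is horizontal with |KE| = 52.4 and E in +x, so E = (52.4, 0). KL runs at 126.0° with |KL| = 16.2, so L = (-9.522, 13.11). Z is determined by |LZ| = 51.0 and |ZE| = 45.6 together: it lies at the intersection of circle(L, 51.0) and circle(E, 45.6). With |LE| = 63.29, the foot of the radical line on LE is 35.77 from L and the perpendicular offset is √(51.0² − 35.77²) = 36.35. Taking the left-of-LE solution: Z = (33.00, 41.27).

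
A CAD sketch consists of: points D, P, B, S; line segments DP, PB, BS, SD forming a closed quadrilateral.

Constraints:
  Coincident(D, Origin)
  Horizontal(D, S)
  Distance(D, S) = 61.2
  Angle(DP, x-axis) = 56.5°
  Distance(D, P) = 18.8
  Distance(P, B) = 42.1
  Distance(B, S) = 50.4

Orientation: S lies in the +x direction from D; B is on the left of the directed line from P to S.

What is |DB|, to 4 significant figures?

60.66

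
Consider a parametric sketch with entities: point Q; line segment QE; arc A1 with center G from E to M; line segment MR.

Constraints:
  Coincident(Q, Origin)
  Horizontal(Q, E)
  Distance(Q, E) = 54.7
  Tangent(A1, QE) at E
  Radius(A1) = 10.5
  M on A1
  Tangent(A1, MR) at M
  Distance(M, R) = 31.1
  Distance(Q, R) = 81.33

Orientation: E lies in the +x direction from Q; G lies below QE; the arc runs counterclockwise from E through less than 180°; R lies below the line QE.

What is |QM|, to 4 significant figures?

51.33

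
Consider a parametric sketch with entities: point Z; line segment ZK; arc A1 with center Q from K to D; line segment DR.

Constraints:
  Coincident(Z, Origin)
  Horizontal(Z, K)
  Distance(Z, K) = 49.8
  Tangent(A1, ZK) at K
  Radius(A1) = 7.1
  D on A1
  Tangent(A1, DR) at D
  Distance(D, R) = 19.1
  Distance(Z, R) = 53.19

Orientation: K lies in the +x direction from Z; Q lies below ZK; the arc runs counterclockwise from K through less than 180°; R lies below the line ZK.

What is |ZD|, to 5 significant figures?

43.569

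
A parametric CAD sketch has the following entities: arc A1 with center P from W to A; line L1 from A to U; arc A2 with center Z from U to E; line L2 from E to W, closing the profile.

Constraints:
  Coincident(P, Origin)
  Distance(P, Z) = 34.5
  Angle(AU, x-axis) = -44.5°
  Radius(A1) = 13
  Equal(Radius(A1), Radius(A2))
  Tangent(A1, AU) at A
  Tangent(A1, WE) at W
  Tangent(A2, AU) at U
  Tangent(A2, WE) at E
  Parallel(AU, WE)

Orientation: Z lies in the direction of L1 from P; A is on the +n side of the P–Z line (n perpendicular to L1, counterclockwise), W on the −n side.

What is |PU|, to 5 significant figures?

36.868

The slot axis is L1's direction at -44.5°, so u = (cos -44.5°, sin -44.5°) = (0.71325, -0.70091) and n = (−sin -44.5°, cos -44.5°) = (0.70091, 0.71325). P is at the origin and Z lies 34.5 along u from P, so Z = 34.5·u = (24.607, -24.181). Tangency of A1 to both parallel lines with radius 13.0 puts A and W at P ± 13.0·n: A = (9.1118, 9.2723), W = (-9.1118, -9.2723). Equal radii place U and E the same way about Z: U = Z + 13.0·n = (33.719, -14.909), E = Z − 13.0·n = (15.495, -33.454). Then |PU| = |U − P| = 36.868.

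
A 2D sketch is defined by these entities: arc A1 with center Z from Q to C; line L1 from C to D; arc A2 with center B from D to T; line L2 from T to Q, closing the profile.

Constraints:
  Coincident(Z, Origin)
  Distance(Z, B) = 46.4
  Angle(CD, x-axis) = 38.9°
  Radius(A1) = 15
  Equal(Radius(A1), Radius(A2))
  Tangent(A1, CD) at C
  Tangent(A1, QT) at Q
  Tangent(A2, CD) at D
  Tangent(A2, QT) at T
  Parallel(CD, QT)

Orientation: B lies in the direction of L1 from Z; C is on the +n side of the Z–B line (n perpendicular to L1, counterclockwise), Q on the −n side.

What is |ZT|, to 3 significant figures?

48.8

Tangency of A1 to both parallel lines with radius 15.0 puts C and Q at Z ± 15.0·n: C = (-9.42, 11.7), Q = (9.42, -11.7). Equal radii place D and T the same way about B: D = B + 15.0·n = (26.7, 40.8), T = B − 15.0·n = (45.5, 17.5). Then |ZT| = |T − Z| = 48.8.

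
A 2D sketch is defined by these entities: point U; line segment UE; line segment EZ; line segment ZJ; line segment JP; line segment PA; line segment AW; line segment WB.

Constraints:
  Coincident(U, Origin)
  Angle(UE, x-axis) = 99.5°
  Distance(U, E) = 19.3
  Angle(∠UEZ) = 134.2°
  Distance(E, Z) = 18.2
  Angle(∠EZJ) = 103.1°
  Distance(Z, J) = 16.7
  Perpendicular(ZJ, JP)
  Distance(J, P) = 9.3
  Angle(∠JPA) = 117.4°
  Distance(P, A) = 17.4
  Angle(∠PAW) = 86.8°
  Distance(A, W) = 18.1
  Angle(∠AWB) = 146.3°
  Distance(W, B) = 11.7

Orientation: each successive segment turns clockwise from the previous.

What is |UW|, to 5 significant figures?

35.436

U is at the origin; UE runs at 99.5° with length 19.3, so E = (-3.1854, 19.035). ∠UEZ = 134.2° gives EZ at 53.700° from the x-axis; with |EZ| = 18.2, Z = (7.5892, 33.703). ∠EZJ = 103.1° gives ZJ at -23.200° from the x-axis; with |ZJ| = 16.7, J = (22.939, 27.124). ZJ is perpendicular to JP, so JP runs at -113.20°; with |JP| = 9.3, P = (19.275, 18.576). ∠JPA = 117.4° gives PA at -175.80° from the x-axis; with |PA| = 17.4, A = (1.9218, 17.302). ∠PAW = 86.8° gives AW at 91.000° from the x-axis; with |AW| = 18.1, W = (1.6060, 35.399). Then |UW| = |W − U| = 35.436.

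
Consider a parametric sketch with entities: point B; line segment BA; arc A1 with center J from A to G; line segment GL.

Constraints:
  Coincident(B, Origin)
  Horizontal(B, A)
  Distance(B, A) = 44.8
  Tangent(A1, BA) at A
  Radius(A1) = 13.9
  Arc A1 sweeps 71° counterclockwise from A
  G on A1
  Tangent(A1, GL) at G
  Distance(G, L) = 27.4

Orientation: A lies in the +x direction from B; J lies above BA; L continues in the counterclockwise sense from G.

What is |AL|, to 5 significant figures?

41.612

B is at the origin; B and A share the same y with |BA| = 44.8 and A on the +x side, so A = (44.800, 0.0000). The tangent condition forces JA to be normal to BA, so J = A + (0, 13.9) = (44.800, 13.900). On A1, A sits at bearing -90° from J; a 71° counterclockwise sweep puts G at bearing -19°, so G = J + 13.9·(cos -19°, sin -19°) = (57.943, 9.3746). A1 meets GL tangentially, so JG is at right angles to GL, so GL runs along (−sin -19°, cos -19°); with |GL| = 27.4, L = (66.863, 35.282). Then |AL| = |L − A| = 41.612.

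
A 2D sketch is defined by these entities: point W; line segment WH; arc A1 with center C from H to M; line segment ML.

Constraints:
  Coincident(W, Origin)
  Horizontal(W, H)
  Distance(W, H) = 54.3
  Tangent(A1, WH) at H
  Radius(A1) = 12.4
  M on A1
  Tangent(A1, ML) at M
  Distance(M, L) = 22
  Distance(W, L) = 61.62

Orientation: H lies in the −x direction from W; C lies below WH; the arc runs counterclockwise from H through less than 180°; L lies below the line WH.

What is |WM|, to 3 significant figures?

66.9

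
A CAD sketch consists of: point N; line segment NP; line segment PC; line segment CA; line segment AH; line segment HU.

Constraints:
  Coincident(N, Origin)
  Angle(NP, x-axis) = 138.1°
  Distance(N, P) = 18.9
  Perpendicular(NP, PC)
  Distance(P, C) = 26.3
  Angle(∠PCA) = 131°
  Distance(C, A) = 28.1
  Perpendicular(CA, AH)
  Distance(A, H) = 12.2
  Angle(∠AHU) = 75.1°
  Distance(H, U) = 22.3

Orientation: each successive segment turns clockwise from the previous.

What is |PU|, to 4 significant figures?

27.31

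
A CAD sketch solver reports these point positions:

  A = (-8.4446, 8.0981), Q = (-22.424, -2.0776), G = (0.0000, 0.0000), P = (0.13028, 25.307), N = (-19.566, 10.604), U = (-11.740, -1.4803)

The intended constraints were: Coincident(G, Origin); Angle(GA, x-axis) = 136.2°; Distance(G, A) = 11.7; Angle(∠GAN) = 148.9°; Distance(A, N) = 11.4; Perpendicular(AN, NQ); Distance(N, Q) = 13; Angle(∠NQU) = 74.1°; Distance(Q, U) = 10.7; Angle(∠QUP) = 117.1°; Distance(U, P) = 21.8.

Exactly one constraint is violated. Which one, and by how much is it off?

Distance(U, P) = 21.8 — off by 7.50.

G = (0.00, 0.00) ✓; GA at 136.2° ✓; |GA| = 11.70 ✓; ∠GAN = 148.9° ✓; |AN| = 11.40 ✓; ∠(AN, NQ) = 90.00° ✓; |NQ| = 13.00 ✓; ∠NQU = 74.10° ✓; |QU| = 10.70 ✓; ∠QUP = 117.1° ✓; |UP| = 29.30 ✗.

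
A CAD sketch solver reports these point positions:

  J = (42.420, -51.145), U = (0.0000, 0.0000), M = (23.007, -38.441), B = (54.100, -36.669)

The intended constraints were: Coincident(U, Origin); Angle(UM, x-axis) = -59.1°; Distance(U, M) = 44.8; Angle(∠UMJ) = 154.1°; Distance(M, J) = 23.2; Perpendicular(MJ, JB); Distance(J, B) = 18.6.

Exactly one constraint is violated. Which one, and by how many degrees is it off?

Perpendicular(MJ, JB) — off by 5.70°.

U = (0.00, 0.00) ✓; UM at -59.10° ✓; |UM| = 44.80 ✓; ∠UMJ = 154.1° ✓; |MJ| = 23.20 ✓; ∠(MJ, JB) = 84.30° ✗; |JB| = 18.60 ✓.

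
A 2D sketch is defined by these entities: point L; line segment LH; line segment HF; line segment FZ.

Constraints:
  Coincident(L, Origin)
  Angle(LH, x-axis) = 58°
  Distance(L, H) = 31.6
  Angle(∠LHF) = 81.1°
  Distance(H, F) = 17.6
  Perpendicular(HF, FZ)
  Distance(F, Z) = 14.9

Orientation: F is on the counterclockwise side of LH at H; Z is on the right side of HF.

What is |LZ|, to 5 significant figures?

47.839

∠LHF = 81.1°, so HF runs at 58.0° + (180° − 81.1°) = 156.90° from the x-axis; with |HF| = 17.6, F = H + 17.6·(cos 156.90°, sin 156.90°) = (0.55659, 33.703). HF ⟂ FZ; with |FZ| = 14.9 on the right of HF, Z = F + 14.9·(0.39234, 0.91982) = (6.4024, 47.409). Then |LZ| = |Z − L| = 47.839.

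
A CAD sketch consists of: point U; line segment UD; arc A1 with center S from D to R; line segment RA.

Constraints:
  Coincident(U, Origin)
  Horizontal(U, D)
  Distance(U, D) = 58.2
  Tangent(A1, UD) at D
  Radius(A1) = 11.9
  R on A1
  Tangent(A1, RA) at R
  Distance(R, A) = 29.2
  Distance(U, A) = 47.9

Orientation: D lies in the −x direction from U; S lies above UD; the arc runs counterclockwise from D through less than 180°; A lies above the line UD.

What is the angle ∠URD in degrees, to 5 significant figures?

139.91°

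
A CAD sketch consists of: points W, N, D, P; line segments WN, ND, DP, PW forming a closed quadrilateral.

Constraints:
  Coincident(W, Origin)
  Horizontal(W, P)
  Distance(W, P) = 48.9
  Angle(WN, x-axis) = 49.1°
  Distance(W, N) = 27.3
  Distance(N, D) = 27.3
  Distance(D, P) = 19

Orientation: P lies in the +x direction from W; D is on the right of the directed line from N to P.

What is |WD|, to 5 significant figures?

30.487

Checks: |WP| = 48.90 ✓; |WN| = 27.30 ✓; |ND| = 27.30 ✓; |DP| = 19.00 ✓.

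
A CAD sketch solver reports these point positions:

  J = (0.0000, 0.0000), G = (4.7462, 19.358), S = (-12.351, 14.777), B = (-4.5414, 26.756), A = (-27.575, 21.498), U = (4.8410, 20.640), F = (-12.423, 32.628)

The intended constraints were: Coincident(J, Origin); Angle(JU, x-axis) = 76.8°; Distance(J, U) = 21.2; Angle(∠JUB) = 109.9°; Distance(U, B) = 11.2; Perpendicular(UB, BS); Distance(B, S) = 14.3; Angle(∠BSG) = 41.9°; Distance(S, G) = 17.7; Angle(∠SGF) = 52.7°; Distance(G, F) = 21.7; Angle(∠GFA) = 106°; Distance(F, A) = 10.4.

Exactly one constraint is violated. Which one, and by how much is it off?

Distance(F, A) = 10.4 — off by 8.40.

J = (0.00, 0.00) ✓; JU at 76.80° ✓; |JU| = 21.20 ✓; ∠JUB = 109.9° ✓; |UB| = 11.20 ✓; ∠(UB, BS) = 90.00° ✓; |BS| = 14.30 ✓; ∠BSG = 41.90° ✓; |SG| = 17.70 ✓; ∠SGF = 52.70° ✓; |GF| = 21.70 ✓; ∠GFA = 106.0° ✓; |FA| = 18.80 ✗.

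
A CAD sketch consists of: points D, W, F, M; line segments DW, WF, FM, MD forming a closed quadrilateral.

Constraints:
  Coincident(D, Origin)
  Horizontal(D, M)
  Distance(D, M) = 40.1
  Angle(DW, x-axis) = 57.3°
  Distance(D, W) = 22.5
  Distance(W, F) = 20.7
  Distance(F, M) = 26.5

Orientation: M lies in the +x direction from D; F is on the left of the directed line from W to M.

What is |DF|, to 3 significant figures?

40.6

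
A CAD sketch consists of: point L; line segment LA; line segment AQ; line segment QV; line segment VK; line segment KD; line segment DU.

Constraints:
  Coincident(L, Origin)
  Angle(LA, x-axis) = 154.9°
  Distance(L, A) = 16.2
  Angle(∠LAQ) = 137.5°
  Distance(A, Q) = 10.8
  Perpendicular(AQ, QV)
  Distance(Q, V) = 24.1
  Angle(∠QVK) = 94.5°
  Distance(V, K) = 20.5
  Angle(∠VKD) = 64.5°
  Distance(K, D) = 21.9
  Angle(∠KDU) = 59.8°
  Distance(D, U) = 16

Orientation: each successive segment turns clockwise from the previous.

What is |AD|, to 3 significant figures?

5.56

∠QVK = 94.5° gives VK at -63.1° from the x-axis; with |VK| = 20.5, K = (12.8, 7.76). ∠VKD = 64.5° gives KD at -179° from the x-axis; with |KD| = 21.9, D = (-9.12, 7.22). Then |AD| = |D − A| = 5.56.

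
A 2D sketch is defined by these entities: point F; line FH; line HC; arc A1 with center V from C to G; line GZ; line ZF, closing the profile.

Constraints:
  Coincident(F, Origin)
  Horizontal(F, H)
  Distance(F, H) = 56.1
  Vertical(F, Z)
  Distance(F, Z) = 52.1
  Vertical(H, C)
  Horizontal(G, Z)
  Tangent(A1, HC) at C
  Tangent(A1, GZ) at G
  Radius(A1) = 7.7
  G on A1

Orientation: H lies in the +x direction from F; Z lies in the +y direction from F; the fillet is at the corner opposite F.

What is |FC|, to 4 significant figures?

71.54

The virtual corner opposite F is at (56.10, 52.10). Since A1 is tangent to HC there, VC ⟂ HC and tangency of A1 to GZ means the radius VG is perpendicular to GZ, with radius 7.7, so the center V sits 7.7 in from both sides at V = (48.40, 44.40). That places the tangent points at C = (56.10, 44.40) on HC and G = (48.40, 52.10) on GZ. Then |FC| = |C − F| = 71.54.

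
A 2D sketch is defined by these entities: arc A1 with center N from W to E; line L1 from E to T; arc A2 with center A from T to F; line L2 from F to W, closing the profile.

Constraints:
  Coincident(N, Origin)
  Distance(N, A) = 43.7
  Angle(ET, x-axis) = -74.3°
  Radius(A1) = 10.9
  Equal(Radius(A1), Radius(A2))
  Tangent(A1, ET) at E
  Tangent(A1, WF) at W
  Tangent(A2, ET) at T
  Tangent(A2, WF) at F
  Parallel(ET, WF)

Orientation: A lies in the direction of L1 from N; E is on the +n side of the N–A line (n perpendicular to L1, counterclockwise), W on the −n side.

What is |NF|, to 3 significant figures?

45.0

Tangency of A1 to both parallel lines with radius 10.9 puts E and W at N ± 10.9·n: E = (10.5, 2.95), W = (-10.5, -2.95). Equal radii place T and F the same way about A: T = A + 10.9·n = (22.3, -39.1), F = A − 10.9·n = (1.33, -45.0). Then |NF| = |F − N| = 45.0.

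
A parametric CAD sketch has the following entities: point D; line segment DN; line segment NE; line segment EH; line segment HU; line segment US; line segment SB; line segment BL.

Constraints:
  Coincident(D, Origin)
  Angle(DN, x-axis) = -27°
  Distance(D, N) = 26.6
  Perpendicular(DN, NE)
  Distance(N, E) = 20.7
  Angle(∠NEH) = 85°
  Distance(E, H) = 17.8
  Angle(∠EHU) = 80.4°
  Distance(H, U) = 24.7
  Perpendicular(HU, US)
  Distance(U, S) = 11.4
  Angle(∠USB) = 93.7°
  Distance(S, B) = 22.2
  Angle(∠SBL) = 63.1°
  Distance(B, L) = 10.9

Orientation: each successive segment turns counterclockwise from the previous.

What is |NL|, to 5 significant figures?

18.755

∠USB = 93.7° gives SB at 73.900° from the x-axis; with |SB| = 22.2, B = (28.581, 7.7932). ∠SBL = 63.1° gives BL at -169.20° from the x-axis; with |BL| = 10.9, L = (17.874, 5.7507). Then |NL| = |L − N| = 18.755.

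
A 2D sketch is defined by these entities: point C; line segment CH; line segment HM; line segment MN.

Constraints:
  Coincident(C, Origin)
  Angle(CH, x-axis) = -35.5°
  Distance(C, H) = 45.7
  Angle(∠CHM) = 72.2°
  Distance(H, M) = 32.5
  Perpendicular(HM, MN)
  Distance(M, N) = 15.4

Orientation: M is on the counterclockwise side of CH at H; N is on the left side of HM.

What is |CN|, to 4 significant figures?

33.67

C is at the origin; CH runs at -35.5° with length 45.7, so H = 45.7·(cos -35.5°, sin -35.5°) = (37.21, -26.54). ∠CHM = 72.2°, so HM runs at -35.5° + (180° − 72.2°) = 72.30° from the x-axis; with |HM| = 32.5, M = H + 32.5·(cos 72.30°, sin 72.30°) = (47.09, 4.423). HM is perpendicular to MN; with |MN| = 15.4 on the left of HM, N = M + 15.4·(-0.9527, 0.3040) = (32.42, 9.105). Then |CN| = |N − C| = 33.67.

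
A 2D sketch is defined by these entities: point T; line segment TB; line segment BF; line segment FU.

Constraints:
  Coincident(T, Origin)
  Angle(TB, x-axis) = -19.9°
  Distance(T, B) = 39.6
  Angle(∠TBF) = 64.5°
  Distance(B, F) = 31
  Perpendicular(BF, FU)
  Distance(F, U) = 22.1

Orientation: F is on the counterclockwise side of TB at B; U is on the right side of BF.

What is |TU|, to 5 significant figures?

59.501

∠TBF = 64.5°, so BF runs at -19.9° + (180° − 64.5°) = 95.600° from the x-axis; with |BF| = 31.0, F = B + 31.0·(cos 95.600°, sin 95.600°) = (34.210, 17.373). The perpendicularity gives FU at right angles to BF; with |FU| = 22.1 on the right of BF, U = F + 22.1·(0.99523, 0.097583) = (56.205, 19.530). Then |TU| = |U − T| = 59.501.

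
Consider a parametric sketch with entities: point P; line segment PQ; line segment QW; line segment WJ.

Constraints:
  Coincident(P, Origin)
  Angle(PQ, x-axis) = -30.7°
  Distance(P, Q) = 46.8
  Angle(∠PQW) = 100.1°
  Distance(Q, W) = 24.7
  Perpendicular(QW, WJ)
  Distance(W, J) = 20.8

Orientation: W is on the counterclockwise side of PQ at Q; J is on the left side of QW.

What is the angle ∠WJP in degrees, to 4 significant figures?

127.5°

P is at the origin; PQ runs at -30.7° with length 46.8, so Q = 46.8·(cos -30.7°, sin -30.7°) = (40.24, -23.89). ∠PQW = 100.1°, so QW runs at -30.7° + (180° − 100.1°) = 49.20° from the x-axis; with |QW| = 24.7, W = Q + 24.7·(cos 49.20°, sin 49.20°) = (56.38, -5.196). The perpendicularity gives WJ at right angles to QW; with |WJ| = 20.8 on the left of QW, J = W + 20.8·(-0.7570, 0.6534) = (40.64, 8.396). Then cos ∠WJP = JW·JP / (|JW||JP|), giving 127.5°.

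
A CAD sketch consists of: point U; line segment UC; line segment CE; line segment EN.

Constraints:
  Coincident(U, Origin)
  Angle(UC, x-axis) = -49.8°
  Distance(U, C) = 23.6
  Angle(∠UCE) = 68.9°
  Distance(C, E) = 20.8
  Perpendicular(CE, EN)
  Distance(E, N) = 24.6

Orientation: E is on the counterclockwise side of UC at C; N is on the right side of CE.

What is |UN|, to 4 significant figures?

48.21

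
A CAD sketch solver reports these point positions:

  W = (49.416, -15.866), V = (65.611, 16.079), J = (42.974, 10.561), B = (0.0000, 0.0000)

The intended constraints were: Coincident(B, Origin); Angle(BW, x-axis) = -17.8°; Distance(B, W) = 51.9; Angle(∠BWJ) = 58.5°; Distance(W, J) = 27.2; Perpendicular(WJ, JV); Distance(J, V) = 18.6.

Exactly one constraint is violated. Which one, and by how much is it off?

Distance(J, V) = 18.6 — off by 4.70.

B = (0.00, 0.00) ✓; BW at -17.80° ✓; |BW| = 51.90 ✓; ∠BWJ = 58.50° ✓; |WJ| = 27.20 ✓; ∠(WJ, JV) = 90.00° ✓; |JV| = 23.30 ✗.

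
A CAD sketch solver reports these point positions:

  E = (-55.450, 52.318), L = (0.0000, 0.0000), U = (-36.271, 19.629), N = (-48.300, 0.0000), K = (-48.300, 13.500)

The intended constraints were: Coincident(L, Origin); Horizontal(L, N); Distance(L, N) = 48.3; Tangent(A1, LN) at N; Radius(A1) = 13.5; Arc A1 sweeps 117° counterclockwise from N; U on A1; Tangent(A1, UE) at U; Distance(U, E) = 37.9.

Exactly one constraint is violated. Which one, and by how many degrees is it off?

Tangent(A1, UE) at U — off by 3.40°.

L = (0.00, 0.00) ✓; L.y = 0.00, N.y = 0.00 ✓; |LN| = 48.30 ✓; ∠(KN, NL) = 90.00° ✓; |KN| = 13.50 ✓; bearing(K→U) − bearing(K→N) = 117.0° ✓; |KU| = 13.50 ✓; ∠(KU, UE) = 86.60° ✗; |UE| = 37.90 ✓.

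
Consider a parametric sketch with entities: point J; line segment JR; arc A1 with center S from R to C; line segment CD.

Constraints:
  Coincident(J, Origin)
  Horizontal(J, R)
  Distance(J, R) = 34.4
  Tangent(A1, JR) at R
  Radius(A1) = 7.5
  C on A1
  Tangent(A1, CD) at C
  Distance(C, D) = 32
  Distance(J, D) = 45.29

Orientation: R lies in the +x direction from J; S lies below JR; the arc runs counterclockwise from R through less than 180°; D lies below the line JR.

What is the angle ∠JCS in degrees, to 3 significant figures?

172°

J is at the origin; J and R share the same y with |JR| = 34.4 and R on the +x side, so R = (34.4, 0.00). The tangent condition forces SR to be normal to JR, so S = R + (0, -7.5) = (34.4, -7.50). Since SC ⟂ CD (tangency), |SD| = √(7.5² + 32.0²) = 32.9 regardless of where C sits on A1. So D lies on both circle(J, 45.29) and circle(S, 32.9); the below-JR intersection is D = (23.7, -38.6). C is the foot of the tangent from D: C = (26.9, -6.75).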